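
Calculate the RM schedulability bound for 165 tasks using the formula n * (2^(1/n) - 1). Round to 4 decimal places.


Compute 2^(1/165) = 1.0042097281
Subtract 1: 1.0042097281 - 1 = 0.0042097281
Multiply by n: 165 * 0.0042097281 = 0.6946051365
Round to 4 dp: 0.6946

0.6946


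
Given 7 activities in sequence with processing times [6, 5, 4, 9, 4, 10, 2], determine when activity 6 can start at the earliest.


Activity 6 starts after activities 1 through 5 complete.
Predecessor durations: [6, 5, 4, 9, 4]
ES = 6 + 5 + 4 + 9 + 4 = 28

28


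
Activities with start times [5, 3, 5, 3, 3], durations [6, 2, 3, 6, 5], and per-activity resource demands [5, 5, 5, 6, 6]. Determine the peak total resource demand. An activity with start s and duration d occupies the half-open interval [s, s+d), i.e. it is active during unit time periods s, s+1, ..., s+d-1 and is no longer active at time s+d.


Each activity i is active on [start_i, start_i + duration_i).
Compute total resource usage per time slot:
  t=0: active resources = [], total = 0
  t=1: active resources = [], total = 0
  t=2: active resources = [], total = 0
  t=3: active resources = [5, 6, 6], total = 17
  t=4: active resources = [5, 6, 6], total = 17
  t=5: active resources = [5, 5, 6, 6], total = 22
  t=6: active resources = [5, 5, 6, 6], total = 22
  t=7: active resources = [5, 5, 6, 6], total = 22
  t=8: active resources = [5, 6], total = 11
  t=9: active resources = [5], total = 5
  t=10: active resources = [5], total = 5
Peak resource demand = 22

22


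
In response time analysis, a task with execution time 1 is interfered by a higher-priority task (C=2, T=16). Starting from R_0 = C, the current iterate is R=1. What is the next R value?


R_next = C + ceil(R_prev / T_hp) * C_hp
ceil(1 / 16) = ceil(0.0625) = 1
Interference = 1 * 2 = 2
R_next = 1 + 2 = 3

3


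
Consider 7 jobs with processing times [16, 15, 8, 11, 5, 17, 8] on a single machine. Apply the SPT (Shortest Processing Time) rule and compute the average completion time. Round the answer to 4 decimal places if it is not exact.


Sort jobs by processing time (SPT order): [5, 8, 8, 11, 15, 16, 17]
Compute completion times sequentially:
  Job 1: processing = 5, completes at 5
  Job 2: processing = 8, completes at 13
  Job 3: processing = 8, completes at 21
  Job 4: processing = 11, completes at 32
  Job 5: processing = 15, completes at 47
  Job 6: processing = 16, completes at 63
  Job 7: processing = 17, completes at 80
Sum of completion times = 261
Average completion time = 261/7 = 37.2857

37.2857


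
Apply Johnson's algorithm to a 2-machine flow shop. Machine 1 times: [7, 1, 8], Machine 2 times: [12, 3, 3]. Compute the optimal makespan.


Apply Johnson's rule:
  Group 1 (a <= b): [(2, 1, 3), (1, 7, 12)]
  Group 2 (a > b): [(3, 8, 3)]
Optimal job order: [2, 1, 3]
Schedule:
  Job 2: M1 done at 1, M2 done at 4
  Job 1: M1 done at 8, M2 done at 20
  Job 3: M1 done at 16, M2 done at 23
Makespan = 23

23


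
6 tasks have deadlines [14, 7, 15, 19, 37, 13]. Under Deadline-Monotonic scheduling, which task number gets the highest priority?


Sort tasks by relative deadline (ascending):
  Task 2: deadline = 7
  Task 6: deadline = 13
  Task 1: deadline = 14
  Task 3: deadline = 15
  Task 4: deadline = 19
  Task 5: deadline = 37
Priority order (highest first): [2, 6, 1, 3, 4, 5]
Highest priority task = 2

2


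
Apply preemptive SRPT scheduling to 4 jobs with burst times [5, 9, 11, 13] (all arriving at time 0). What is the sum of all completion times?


Since all jobs arrive at t=0, SRPT equals SPT ordering.
SPT order: [5, 9, 11, 13]
Completion times:
  Job 1: p=5, C=5
  Job 2: p=9, C=14
  Job 3: p=11, C=25
  Job 4: p=13, C=38
Total completion time = 5 + 14 + 25 + 38 = 82

82


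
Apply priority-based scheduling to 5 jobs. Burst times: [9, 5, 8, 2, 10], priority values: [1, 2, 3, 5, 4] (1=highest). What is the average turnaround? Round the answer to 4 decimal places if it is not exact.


Sort by priority (ascending = highest first):
Order: [(1, 9), (2, 5), (3, 8), (4, 10), (5, 2)]
Completion times:
  Priority 1, burst=9, C=9
  Priority 2, burst=5, C=14
  Priority 3, burst=8, C=22
  Priority 4, burst=10, C=32
  Priority 5, burst=2, C=34
Average turnaround = 111/5 = 22.2

22.2


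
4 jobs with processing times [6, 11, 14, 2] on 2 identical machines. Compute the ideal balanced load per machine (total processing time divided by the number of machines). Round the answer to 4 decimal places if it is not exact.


Total processing time = 6 + 11 + 14 + 2 = 33
Number of machines = 2
Ideal balanced load = 33 / 2 = 16.5

16.5


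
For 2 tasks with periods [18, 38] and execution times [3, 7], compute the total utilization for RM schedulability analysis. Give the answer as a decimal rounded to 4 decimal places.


Compute individual utilizations (exact fractions):
  Task 1: C/T = 3/18 = 1/6 (approx. 0.1667)
  Task 2: C/T = 7/38 (approx. 0.1842)
Total utilization U = 1/6 + 7/38 = 20/57
Rounded to 4 decimal places: U = 0.3509
RM (Liu & Layland) bound for 2 tasks = 0.828427; compare with U = 20/57 (approx. 0.350877)
U <= bound, so schedulable by RM sufficient condition.

0.3509


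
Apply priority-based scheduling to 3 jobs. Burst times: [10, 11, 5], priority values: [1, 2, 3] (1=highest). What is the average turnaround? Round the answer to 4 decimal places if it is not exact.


Sort by priority (ascending = highest first):
Order: [(1, 10), (2, 11), (3, 5)]
Completion times:
  Priority 1, burst=10, C=10
  Priority 2, burst=11, C=21
  Priority 3, burst=5, C=26
Average turnaround = 57/3 = 19.0

19.0


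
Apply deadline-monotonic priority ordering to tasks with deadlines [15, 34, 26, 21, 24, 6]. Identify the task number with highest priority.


Sort tasks by relative deadline (ascending):
  Task 6: deadline = 6
  Task 1: deadline = 15
  Task 4: deadline = 21
  Task 5: deadline = 24
  Task 3: deadline = 26
  Task 2: deadline = 34
Priority order (highest first): [6, 1, 4, 5, 3, 2]
Highest priority task = 6

6


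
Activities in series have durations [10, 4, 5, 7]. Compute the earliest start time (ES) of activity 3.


Activity 3 starts after activities 1 through 2 complete.
Predecessor durations: [10, 4]
ES = 10 + 4 = 14

14


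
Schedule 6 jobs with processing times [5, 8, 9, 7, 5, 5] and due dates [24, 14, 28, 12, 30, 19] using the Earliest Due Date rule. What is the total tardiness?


Sort by due date (EDD order): [(7, 12), (8, 14), (5, 19), (5, 24), (9, 28), (5, 30)]
Compute completion times and tardiness:
  Job 1: p=7, d=12, C=7, tardiness=max(0,7-12)=0
  Job 2: p=8, d=14, C=15, tardiness=max(0,15-14)=1
  Job 3: p=5, d=19, C=20, tardiness=max(0,20-19)=1
  Job 4: p=5, d=24, C=25, tardiness=max(0,25-24)=1
  Job 5: p=9, d=28, C=34, tardiness=max(0,34-28)=6
  Job 6: p=5, d=30, C=39, tardiness=max(0,39-30)=9
Total tardiness = 18

18


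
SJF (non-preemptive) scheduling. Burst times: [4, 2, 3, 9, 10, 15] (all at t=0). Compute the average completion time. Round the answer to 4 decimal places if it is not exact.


SJF order (ascending): [2, 3, 4, 9, 10, 15]
Completion times:
  Job 1: burst=2, C=2
  Job 2: burst=3, C=5
  Job 3: burst=4, C=9
  Job 4: burst=9, C=18
  Job 5: burst=10, C=28
  Job 6: burst=15, C=43
Average completion = 105/6 = 17.5

17.5


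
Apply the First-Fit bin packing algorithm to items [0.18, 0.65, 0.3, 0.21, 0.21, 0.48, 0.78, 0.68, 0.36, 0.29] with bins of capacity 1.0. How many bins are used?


Place items sequentially using First-Fit:
  Item 0.18 -> new Bin 1
  Item 0.65 -> Bin 1 (now 0.83)
  Item 0.3 -> new Bin 2
  Item 0.21 -> Bin 2 (now 0.51)
  Item 0.21 -> Bin 2 (now 0.72)
  Item 0.48 -> new Bin 3
  Item 0.78 -> new Bin 4
  Item 0.68 -> new Bin 5
  Item 0.36 -> Bin 3 (now 0.84)
  Item 0.29 -> Bin 5 (now 0.97)
Total bins used = 5

5


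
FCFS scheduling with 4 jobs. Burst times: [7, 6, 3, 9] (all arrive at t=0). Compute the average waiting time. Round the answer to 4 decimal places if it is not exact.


FCFS order (as given): [7, 6, 3, 9]
Waiting times:
  Job 1: wait = 0
  Job 2: wait = 7
  Job 3: wait = 13
  Job 4: wait = 16
Sum of waiting times = 36
Average waiting time = 36/4 = 9.0

9.0


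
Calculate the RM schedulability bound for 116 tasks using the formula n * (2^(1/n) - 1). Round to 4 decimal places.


Compute 2^(1/116) = 1.0059932951
Subtract 1: 1.0059932951 - 1 = 0.0059932951
Multiply by n: 116 * 0.0059932951 = 0.6952222316
Round to 4 dp: 0.6952

0.6952


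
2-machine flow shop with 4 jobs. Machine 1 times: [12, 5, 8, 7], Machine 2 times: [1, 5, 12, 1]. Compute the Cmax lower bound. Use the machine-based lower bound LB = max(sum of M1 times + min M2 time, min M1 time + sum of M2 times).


LB1 = sum(M1 times) + min(M2 times) = 32 + 1 = 33
LB2 = min(M1 times) + sum(M2 times) = 5 + 19 = 24
Lower bound = max(LB1, LB2) = max(33, 24) = 33

33


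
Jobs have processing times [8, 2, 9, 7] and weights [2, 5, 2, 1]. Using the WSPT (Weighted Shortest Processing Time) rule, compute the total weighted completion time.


Compute p/w ratios and sort ascending (WSPT): [(2, 5), (8, 2), (9, 2), (7, 1)]
Compute weighted completion times:
  Job (p=2,w=5): C=2, w*C=5*2=10
  Job (p=8,w=2): C=10, w*C=2*10=20
  Job (p=9,w=2): C=19, w*C=2*19=38
  Job (p=7,w=1): C=26, w*C=1*26=26
Total weighted completion time = 94

94


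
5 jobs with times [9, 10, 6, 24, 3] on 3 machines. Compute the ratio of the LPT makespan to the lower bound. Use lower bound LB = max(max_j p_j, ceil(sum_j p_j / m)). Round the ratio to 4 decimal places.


LPT order: [24, 10, 9, 6, 3]
Machine loads after assignment: [24, 13, 15]
LPT makespan = 24
Lower bound = max(max_job, ceil(total/3)) = max(24, 18) = 24
Ratio = 24 / 24 = 1.0

1.0


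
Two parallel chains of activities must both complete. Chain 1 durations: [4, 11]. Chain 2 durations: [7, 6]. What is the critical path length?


Path A total = 4 + 11 = 15
Path B total = 7 + 6 = 13
Critical path = longest path = max(15, 13) = 15

15


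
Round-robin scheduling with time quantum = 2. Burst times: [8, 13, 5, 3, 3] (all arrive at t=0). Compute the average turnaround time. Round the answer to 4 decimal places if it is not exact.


Time quantum = 2
Execution trace:
  J1 runs 2 units, time = 2
  J2 runs 2 units, time = 4
  J3 runs 2 units, time = 6
  J4 runs 2 units, time = 8
  J5 runs 2 units, time = 10
  J1 runs 2 units, time = 12
  J2 runs 2 units, time = 14
  J3 runs 2 units, time = 16
  J4 runs 1 units, time = 17
  J5 runs 1 units, time = 18
  J1 runs 2 units, time = 20
  J2 runs 2 units, time = 22
  J3 runs 1 units, time = 23
  J1 runs 2 units, time = 25
  J2 runs 2 units, time = 27
  J2 runs 2 units, time = 29
  J2 runs 2 units, time = 31
  J2 runs 1 units, time = 32
Finish times: [25, 32, 23, 17, 18]
Average turnaround = 115/5 = 23.0

23.0


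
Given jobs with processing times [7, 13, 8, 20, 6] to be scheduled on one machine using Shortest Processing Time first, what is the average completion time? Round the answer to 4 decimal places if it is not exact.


Sort jobs by processing time (SPT order): [6, 7, 8, 13, 20]
Compute completion times sequentially:
  Job 1: processing = 6, completes at 6
  Job 2: processing = 7, completes at 13
  Job 3: processing = 8, completes at 21
  Job 4: processing = 13, completes at 34
  Job 5: processing = 20, completes at 54
Sum of completion times = 128
Average completion time = 128/5 = 25.6

25.6


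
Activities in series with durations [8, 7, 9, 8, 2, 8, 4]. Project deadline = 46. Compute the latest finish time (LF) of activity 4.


LF(activity 4) = deadline - sum of successor durations
Successors: activities 5 through 7 with durations [2, 8, 4]
Sum of successor durations = 14
LF = 46 - 14 = 32

32


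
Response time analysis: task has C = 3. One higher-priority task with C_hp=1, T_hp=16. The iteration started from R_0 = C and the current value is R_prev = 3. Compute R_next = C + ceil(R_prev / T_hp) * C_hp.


R_next = C + ceil(R_prev / T_hp) * C_hp
ceil(3 / 16) = ceil(0.1875) = 1
Interference = 1 * 1 = 1
R_next = 3 + 1 = 4

4


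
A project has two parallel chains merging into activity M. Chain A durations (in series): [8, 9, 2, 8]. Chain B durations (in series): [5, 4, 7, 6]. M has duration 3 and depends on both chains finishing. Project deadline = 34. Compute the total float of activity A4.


Forward pass: ES(A4) = sum of predecessors on chain A = 19
EF = ES + duration = 19 + 8 = 27
Backward pass: LF(M) = deadline = 34; LS(M) = 34 - 3 = 31
LF(A4) = LS(M) - sum(successors on chain A) = 31 - 0 = 31
LS = LF - duration = 31 - 8 = 23
Total float = LS - ES = 23 - 19 = 4

4


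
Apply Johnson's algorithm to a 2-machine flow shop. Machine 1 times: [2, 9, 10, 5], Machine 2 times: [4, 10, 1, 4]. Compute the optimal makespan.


Apply Johnson's rule:
  Group 1 (a <= b): [(1, 2, 4), (2, 9, 10)]
  Group 2 (a > b): [(4, 5, 4), (3, 10, 1)]
Optimal job order: [1, 2, 4, 3]
Schedule:
  Job 1: M1 done at 2, M2 done at 6
  Job 2: M1 done at 11, M2 done at 21
  Job 4: M1 done at 16, M2 done at 25
  Job 3: M1 done at 26, M2 done at 27
Makespan = 27

27


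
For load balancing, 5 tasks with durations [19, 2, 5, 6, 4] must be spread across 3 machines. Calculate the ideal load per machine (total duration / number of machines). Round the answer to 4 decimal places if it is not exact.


Total processing time = 19 + 2 + 5 + 6 + 4 = 36
Number of machines = 3
Ideal balanced load = 36 / 3 = 12.0

12.0


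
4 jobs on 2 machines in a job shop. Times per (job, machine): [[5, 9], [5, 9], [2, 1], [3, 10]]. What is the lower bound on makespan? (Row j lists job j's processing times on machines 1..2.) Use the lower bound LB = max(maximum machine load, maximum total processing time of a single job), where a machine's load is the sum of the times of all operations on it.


Machine loads:
  Machine 1: 5 + 5 + 2 + 3 = 15
  Machine 2: 9 + 9 + 1 + 10 = 29
Max machine load = 29
Job totals:
  Job 1: 14
  Job 2: 14
  Job 3: 3
  Job 4: 13
Max job total = 14
Lower bound = max(29, 14) = 29

29


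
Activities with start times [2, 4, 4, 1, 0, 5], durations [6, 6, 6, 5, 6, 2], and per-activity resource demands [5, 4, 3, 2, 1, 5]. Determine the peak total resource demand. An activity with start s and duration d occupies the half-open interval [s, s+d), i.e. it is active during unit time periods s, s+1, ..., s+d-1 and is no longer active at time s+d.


Each activity i is active on [start_i, start_i + duration_i).
Compute total resource usage per time slot:
  t=0: active resources = [1], total = 1
  t=1: active resources = [2, 1], total = 3
  t=2: active resources = [5, 2, 1], total = 8
  t=3: active resources = [5, 2, 1], total = 8
  t=4: active resources = [5, 4, 3, 2, 1], total = 15
  t=5: active resources = [5, 4, 3, 2, 1, 5], total = 20
  t=6: active resources = [5, 4, 3, 5], total = 17
  t=7: active resources = [5, 4, 3], total = 12
  t=8: active resources = [4, 3], total = 7
  t=9: active resources = [4, 3], total = 7
Peak resource demand = 20

20


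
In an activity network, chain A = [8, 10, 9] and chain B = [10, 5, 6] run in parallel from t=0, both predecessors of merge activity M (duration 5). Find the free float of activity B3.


ES(B3) = sum of predecessors on chain B = 15
EF(B3) = ES + duration = 15 + 6 = 21
Successor of B3 is M. ES(M) = max(sum(A), sum(B)) = max(27, 21) = 27
Free float = ES(successor) - EF(current) = 27 - 21 = 6

6


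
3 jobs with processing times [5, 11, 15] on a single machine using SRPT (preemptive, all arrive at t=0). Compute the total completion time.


Since all jobs arrive at t=0, SRPT equals SPT ordering.
SPT order: [5, 11, 15]
Completion times:
  Job 1: p=5, C=5
  Job 2: p=11, C=16
  Job 3: p=15, C=31
Total completion time = 5 + 16 + 31 = 52

52


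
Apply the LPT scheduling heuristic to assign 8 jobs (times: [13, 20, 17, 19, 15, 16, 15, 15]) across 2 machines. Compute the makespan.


Sort jobs in decreasing order (LPT): [20, 19, 17, 16, 15, 15, 15, 13]
Assign each job to the least loaded machine:
  Machine 1: jobs [20, 16, 15, 15], load = 66
  Machine 2: jobs [19, 17, 15, 13], load = 64
Makespan = max load = 66

66


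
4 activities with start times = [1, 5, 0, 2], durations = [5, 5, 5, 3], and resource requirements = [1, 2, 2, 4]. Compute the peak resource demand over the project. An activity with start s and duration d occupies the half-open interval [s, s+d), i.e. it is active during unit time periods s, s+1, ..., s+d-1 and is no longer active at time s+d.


Each activity i is active on [start_i, start_i + duration_i).
Compute total resource usage per time slot:
  t=0: active resources = [2], total = 2
  t=1: active resources = [1, 2], total = 3
  t=2: active resources = [1, 2, 4], total = 7
  t=3: active resources = [1, 2, 4], total = 7
  t=4: active resources = [1, 2, 4], total = 7
  t=5: active resources = [1, 2], total = 3
  t=6: active resources = [2], total = 2
  t=7: active resources = [2], total = 2
  t=8: active resources = [2], total = 2
  t=9: active resources = [2], total = 2
Peak resource demand = 7

7


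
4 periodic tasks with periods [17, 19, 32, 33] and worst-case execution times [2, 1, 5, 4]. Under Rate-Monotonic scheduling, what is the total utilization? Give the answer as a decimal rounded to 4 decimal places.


Compute individual utilizations (exact fractions):
  Task 1: C/T = 2/17 (approx. 0.1176)
  Task 2: C/T = 1/19 (approx. 0.0526)
  Task 3: C/T = 5/32 (approx. 0.1563)
  Task 4: C/T = 4/33 (approx. 0.1212)
Total utilization U = 2/17 + 1/19 + 5/32 + 4/33 = 152719/341088
Rounded to 4 decimal places: U = 0.4477
RM (Liu & Layland) bound for 4 tasks = 0.756828; compare with U = 152719/341088 (approx. 0.447741)
U <= bound, so schedulable by RM sufficient condition.

0.4477


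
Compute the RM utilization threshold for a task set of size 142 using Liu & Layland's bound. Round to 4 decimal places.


Compute 2^(1/142) = 1.0048932512
Subtract 1: 1.0048932512 - 1 = 0.0048932512
Multiply by n: 142 * 0.0048932512 = 0.6948416704
Round to 4 dp: 0.6948

0.6948


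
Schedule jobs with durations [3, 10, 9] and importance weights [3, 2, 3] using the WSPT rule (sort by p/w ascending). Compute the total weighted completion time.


Compute p/w ratios and sort ascending (WSPT): [(3, 3), (9, 3), (10, 2)]
Compute weighted completion times:
  Job (p=3,w=3): C=3, w*C=3*3=9
  Job (p=9,w=3): C=12, w*C=3*12=36
  Job (p=10,w=2): C=22, w*C=2*22=44
Total weighted completion time = 89

89


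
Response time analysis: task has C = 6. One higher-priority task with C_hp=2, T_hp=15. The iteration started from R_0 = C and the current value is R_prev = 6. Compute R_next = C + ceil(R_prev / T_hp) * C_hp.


R_next = C + ceil(R_prev / T_hp) * C_hp
ceil(6 / 15) = ceil(0.4) = 1
Interference = 1 * 2 = 2
R_next = 6 + 2 = 8

8


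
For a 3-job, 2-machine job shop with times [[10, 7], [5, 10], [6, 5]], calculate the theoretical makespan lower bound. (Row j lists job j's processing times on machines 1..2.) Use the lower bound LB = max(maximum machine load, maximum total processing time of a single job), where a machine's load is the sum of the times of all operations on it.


Machine loads:
  Machine 1: 10 + 5 + 6 = 21
  Machine 2: 7 + 10 + 5 = 22
Max machine load = 22
Job totals:
  Job 1: 17
  Job 2: 15
  Job 3: 11
Max job total = 17
Lower bound = max(22, 17) = 22

22


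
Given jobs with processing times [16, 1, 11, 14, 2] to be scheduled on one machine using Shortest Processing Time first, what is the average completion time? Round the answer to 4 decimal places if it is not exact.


Sort jobs by processing time (SPT order): [1, 2, 11, 14, 16]
Compute completion times sequentially:
  Job 1: processing = 1, completes at 1
  Job 2: processing = 2, completes at 3
  Job 3: processing = 11, completes at 14
  Job 4: processing = 14, completes at 28
  Job 5: processing = 16, completes at 44
Sum of completion times = 90
Average completion time = 90/5 = 18.0

18.0


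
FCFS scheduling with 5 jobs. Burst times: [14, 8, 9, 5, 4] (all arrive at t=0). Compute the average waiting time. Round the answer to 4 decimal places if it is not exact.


FCFS order (as given): [14, 8, 9, 5, 4]
Waiting times:
  Job 1: wait = 0
  Job 2: wait = 14
  Job 3: wait = 22
  Job 4: wait = 31
  Job 5: wait = 36
Sum of waiting times = 103
Average waiting time = 103/5 = 20.6

20.6


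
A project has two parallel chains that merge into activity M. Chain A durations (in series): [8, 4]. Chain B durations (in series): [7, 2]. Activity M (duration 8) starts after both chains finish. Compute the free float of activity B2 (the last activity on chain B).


ES(B2) = sum of predecessors on chain B = 7
EF(B2) = ES + duration = 7 + 2 = 9
Successor of B2 is M. ES(M) = max(sum(A), sum(B)) = max(12, 9) = 12
Free float = ES(successor) - EF(current) = 12 - 9 = 3

3


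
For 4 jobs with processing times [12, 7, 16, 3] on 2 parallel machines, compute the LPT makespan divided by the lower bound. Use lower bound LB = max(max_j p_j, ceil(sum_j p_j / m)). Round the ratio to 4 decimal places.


LPT order: [16, 12, 7, 3]
Machine loads after assignment: [19, 19]
LPT makespan = 19
Lower bound = max(max_job, ceil(total/2)) = max(16, 19) = 19
Ratio = 19 / 19 = 1.0

1.0


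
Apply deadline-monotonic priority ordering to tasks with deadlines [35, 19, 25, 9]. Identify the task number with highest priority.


Sort tasks by relative deadline (ascending):
  Task 4: deadline = 9
  Task 2: deadline = 19
  Task 3: deadline = 25
  Task 1: deadline = 35
Priority order (highest first): [4, 2, 3, 1]
Highest priority task = 4

4


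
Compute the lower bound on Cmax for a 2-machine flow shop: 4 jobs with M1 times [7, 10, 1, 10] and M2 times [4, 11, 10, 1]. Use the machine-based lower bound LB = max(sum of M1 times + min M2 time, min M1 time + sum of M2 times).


LB1 = sum(M1 times) + min(M2 times) = 28 + 1 = 29
LB2 = min(M1 times) + sum(M2 times) = 1 + 26 = 27
Lower bound = max(LB1, LB2) = max(29, 27) = 29

29


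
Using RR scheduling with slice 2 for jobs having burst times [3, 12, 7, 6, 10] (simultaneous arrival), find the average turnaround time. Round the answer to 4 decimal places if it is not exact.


Time quantum = 2
Execution trace:
  J1 runs 2 units, time = 2
  J2 runs 2 units, time = 4
  J3 runs 2 units, time = 6
  J4 runs 2 units, time = 8
  J5 runs 2 units, time = 10
  J1 runs 1 units, time = 11
  J2 runs 2 units, time = 13
  J3 runs 2 units, time = 15
  J4 runs 2 units, time = 17
  J5 runs 2 units, time = 19
  J2 runs 2 units, time = 21
  J3 runs 2 units, time = 23
  J4 runs 2 units, time = 25
  J5 runs 2 units, time = 27
  J2 runs 2 units, time = 29
  J3 runs 1 units, time = 30
  J5 runs 2 units, time = 32
  J2 runs 2 units, time = 34
  J5 runs 2 units, time = 36
  J2 runs 2 units, time = 38
Finish times: [11, 38, 30, 25, 36]
Average turnaround = 140/5 = 28.0

28.0


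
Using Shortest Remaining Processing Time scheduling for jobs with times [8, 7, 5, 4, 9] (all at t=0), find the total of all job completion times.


Since all jobs arrive at t=0, SRPT equals SPT ordering.
SPT order: [4, 5, 7, 8, 9]
Completion times:
  Job 1: p=4, C=4
  Job 2: p=5, C=9
  Job 3: p=7, C=16
  Job 4: p=8, C=24
  Job 5: p=9, C=33
Total completion time = 4 + 9 + 16 + 24 + 33 = 86

86


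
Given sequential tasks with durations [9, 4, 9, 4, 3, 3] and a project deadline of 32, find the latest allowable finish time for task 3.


LF(activity 3) = deadline - sum of successor durations
Successors: activities 4 through 6 with durations [4, 3, 3]
Sum of successor durations = 10
LF = 32 - 10 = 22

22


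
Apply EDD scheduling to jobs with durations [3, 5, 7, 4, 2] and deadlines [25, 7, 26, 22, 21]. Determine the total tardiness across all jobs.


Sort by due date (EDD order): [(5, 7), (2, 21), (4, 22), (3, 25), (7, 26)]
Compute completion times and tardiness:
  Job 1: p=5, d=7, C=5, tardiness=max(0,5-7)=0
  Job 2: p=2, d=21, C=7, tardiness=max(0,7-21)=0
  Job 3: p=4, d=22, C=11, tardiness=max(0,11-22)=0
  Job 4: p=3, d=25, C=14, tardiness=max(0,14-25)=0
  Job 5: p=7, d=26, C=21, tardiness=max(0,21-26)=0
Total tardiness = 0

0


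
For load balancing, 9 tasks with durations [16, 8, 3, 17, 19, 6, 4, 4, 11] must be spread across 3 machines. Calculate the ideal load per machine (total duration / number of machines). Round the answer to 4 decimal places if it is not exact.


Total processing time = 16 + 8 + 3 + 17 + 19 + 6 + 4 + 4 + 11 = 88
Number of machines = 3
Ideal balanced load = 88 / 3 = 29.3333

29.3333


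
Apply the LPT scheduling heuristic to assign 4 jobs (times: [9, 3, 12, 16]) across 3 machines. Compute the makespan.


Sort jobs in decreasing order (LPT): [16, 12, 9, 3]
Assign each job to the least loaded machine:
  Machine 1: jobs [16], load = 16
  Machine 2: jobs [12], load = 12
  Machine 3: jobs [9, 3], load = 12
Makespan = max load = 16

16


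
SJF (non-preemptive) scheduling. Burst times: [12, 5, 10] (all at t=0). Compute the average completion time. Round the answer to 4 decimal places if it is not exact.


SJF order (ascending): [5, 10, 12]
Completion times:
  Job 1: burst=5, C=5
  Job 2: burst=10, C=15
  Job 3: burst=12, C=27
Average completion = 47/3 = 15.6667

15.6667


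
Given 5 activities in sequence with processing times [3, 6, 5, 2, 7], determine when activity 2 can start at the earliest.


Activity 2 starts after activities 1 through 1 complete.
Predecessor durations: [3]
ES = 3 = 3

3


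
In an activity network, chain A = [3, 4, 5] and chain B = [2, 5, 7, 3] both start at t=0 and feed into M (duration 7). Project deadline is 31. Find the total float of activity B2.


Forward pass: ES(B2) = sum of predecessors on chain B = 2
EF = ES + duration = 2 + 5 = 7
Backward pass: LF(M) = deadline = 31; LS(M) = 31 - 7 = 24
LF(B2) = LS(M) - sum(successors on chain B) = 24 - 10 = 14
LS = LF - duration = 14 - 5 = 9
Total float = LS - ES = 9 - 2 = 7

7


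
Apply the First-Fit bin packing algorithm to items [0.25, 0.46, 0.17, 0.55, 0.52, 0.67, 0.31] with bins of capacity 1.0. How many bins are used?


Place items sequentially using First-Fit:
  Item 0.25 -> new Bin 1
  Item 0.46 -> Bin 1 (now 0.71)
  Item 0.17 -> Bin 1 (now 0.88)
  Item 0.55 -> new Bin 2
  Item 0.52 -> new Bin 3
  Item 0.67 -> new Bin 4
  Item 0.31 -> Bin 2 (now 0.86)
Total bins used = 4

4


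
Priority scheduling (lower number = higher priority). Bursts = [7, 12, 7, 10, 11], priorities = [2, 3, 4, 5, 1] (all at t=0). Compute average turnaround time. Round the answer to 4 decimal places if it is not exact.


Sort by priority (ascending = highest first):
Order: [(1, 11), (2, 7), (3, 12), (4, 7), (5, 10)]
Completion times:
  Priority 1, burst=11, C=11
  Priority 2, burst=7, C=18
  Priority 3, burst=12, C=30
  Priority 4, burst=7, C=37
  Priority 5, burst=10, C=47
Average turnaround = 143/5 = 28.6

28.6


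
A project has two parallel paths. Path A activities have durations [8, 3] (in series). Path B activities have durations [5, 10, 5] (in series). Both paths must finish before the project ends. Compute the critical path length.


Path A total = 8 + 3 = 11
Path B total = 5 + 10 + 5 = 20
Critical path = longest path = max(11, 20) = 20

20


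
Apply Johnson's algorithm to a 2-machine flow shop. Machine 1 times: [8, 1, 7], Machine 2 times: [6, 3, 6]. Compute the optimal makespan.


Apply Johnson's rule:
  Group 1 (a <= b): [(2, 1, 3)]
  Group 2 (a > b): [(1, 8, 6), (3, 7, 6)]
Optimal job order: [2, 1, 3]
Schedule:
  Job 2: M1 done at 1, M2 done at 4
  Job 1: M1 done at 9, M2 done at 15
  Job 3: M1 done at 16, M2 done at 22
Makespan = 22

22


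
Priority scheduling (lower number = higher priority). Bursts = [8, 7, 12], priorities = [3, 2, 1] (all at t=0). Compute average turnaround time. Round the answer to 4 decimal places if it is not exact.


Sort by priority (ascending = highest first):
Order: [(1, 12), (2, 7), (3, 8)]
Completion times:
  Priority 1, burst=12, C=12
  Priority 2, burst=7, C=19
  Priority 3, burst=8, C=27
Average turnaround = 58/3 = 19.3333

19.3333


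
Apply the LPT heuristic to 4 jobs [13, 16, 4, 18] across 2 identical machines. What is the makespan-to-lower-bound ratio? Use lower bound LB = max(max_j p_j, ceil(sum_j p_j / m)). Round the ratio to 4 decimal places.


LPT order: [18, 16, 13, 4]
Machine loads after assignment: [22, 29]
LPT makespan = 29
Lower bound = max(max_job, ceil(total/2)) = max(18, 26) = 26
Ratio = 29 / 26 = 1.1154

1.1154


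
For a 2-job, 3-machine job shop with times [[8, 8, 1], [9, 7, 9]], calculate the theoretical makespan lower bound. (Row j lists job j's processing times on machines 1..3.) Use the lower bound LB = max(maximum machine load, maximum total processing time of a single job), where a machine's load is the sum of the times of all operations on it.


Machine loads:
  Machine 1: 8 + 9 = 17
  Machine 2: 8 + 7 = 15
  Machine 3: 1 + 9 = 10
Max machine load = 17
Job totals:
  Job 1: 17
  Job 2: 25
Max job total = 25
Lower bound = max(17, 25) = 25

25


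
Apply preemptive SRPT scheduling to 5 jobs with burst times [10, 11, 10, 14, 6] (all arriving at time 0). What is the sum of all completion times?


Since all jobs arrive at t=0, SRPT equals SPT ordering.
SPT order: [6, 10, 10, 11, 14]
Completion times:
  Job 1: p=6, C=6
  Job 2: p=10, C=16
  Job 3: p=10, C=26
  Job 4: p=11, C=37
  Job 5: p=14, C=51
Total completion time = 6 + 16 + 26 + 37 + 51 = 136

136


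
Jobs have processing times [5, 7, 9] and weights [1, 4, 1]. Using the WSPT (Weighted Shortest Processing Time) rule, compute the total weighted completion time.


Compute p/w ratios and sort ascending (WSPT): [(7, 4), (5, 1), (9, 1)]
Compute weighted completion times:
  Job (p=7,w=4): C=7, w*C=4*7=28
  Job (p=5,w=1): C=12, w*C=1*12=12
  Job (p=9,w=1): C=21, w*C=1*21=21
Total weighted completion time = 61

61


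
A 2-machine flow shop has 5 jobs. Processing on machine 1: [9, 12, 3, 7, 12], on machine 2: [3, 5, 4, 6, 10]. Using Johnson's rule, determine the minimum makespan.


Apply Johnson's rule:
  Group 1 (a <= b): [(3, 3, 4)]
  Group 2 (a > b): [(5, 12, 10), (4, 7, 6), (2, 12, 5), (1, 9, 3)]
Optimal job order: [3, 5, 4, 2, 1]
Schedule:
  Job 3: M1 done at 3, M2 done at 7
  Job 5: M1 done at 15, M2 done at 25
  Job 4: M1 done at 22, M2 done at 31
  Job 2: M1 done at 34, M2 done at 39
  Job 1: M1 done at 43, M2 done at 46
Makespan = 46

46


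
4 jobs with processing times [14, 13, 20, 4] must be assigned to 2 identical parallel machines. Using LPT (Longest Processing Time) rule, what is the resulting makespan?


Sort jobs in decreasing order (LPT): [20, 14, 13, 4]
Assign each job to the least loaded machine:
  Machine 1: jobs [20, 4], load = 24
  Machine 2: jobs [14, 13], load = 27
Makespan = max load = 27

27


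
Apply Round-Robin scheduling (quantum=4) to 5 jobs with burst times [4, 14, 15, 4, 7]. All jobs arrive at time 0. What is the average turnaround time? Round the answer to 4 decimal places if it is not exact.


Time quantum = 4
Execution trace:
  J1 runs 4 units, time = 4
  J2 runs 4 units, time = 8
  J3 runs 4 units, time = 12
  J4 runs 4 units, time = 16
  J5 runs 4 units, time = 20
  J2 runs 4 units, time = 24
  J3 runs 4 units, time = 28
  J5 runs 3 units, time = 31
  J2 runs 4 units, time = 35
  J3 runs 4 units, time = 39
  J2 runs 2 units, time = 41
  J3 runs 3 units, time = 44
Finish times: [4, 41, 44, 16, 31]
Average turnaround = 136/5 = 27.2

27.2


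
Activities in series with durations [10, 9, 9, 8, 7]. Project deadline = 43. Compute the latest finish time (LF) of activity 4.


LF(activity 4) = deadline - sum of successor durations
Successors: activities 5 through 5 with durations [7]
Sum of successor durations = 7
LF = 43 - 7 = 36

36


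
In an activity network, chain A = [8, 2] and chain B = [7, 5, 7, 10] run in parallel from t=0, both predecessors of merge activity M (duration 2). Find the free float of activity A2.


ES(A2) = sum of predecessors on chain A = 8
EF(A2) = ES + duration = 8 + 2 = 10
Successor of A2 is M. ES(M) = max(sum(A), sum(B)) = max(10, 29) = 29
Free float = ES(successor) - EF(current) = 29 - 10 = 19

19


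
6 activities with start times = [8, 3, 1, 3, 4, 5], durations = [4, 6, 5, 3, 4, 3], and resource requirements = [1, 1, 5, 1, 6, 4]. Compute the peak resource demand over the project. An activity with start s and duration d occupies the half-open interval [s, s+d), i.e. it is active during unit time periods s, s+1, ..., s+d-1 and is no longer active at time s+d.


Each activity i is active on [start_i, start_i + duration_i).
Compute total resource usage per time slot:
  t=0: active resources = [], total = 0
  t=1: active resources = [5], total = 5
  t=2: active resources = [5], total = 5
  t=3: active resources = [1, 5, 1], total = 7
  t=4: active resources = [1, 5, 1, 6], total = 13
  t=5: active resources = [1, 5, 1, 6, 4], total = 17
  t=6: active resources = [1, 6, 4], total = 11
  t=7: active resources = [1, 6, 4], total = 11
  t=8: active resources = [1, 1], total = 2
  t=9: active resources = [1], total = 1
  t=10: active resources = [1], total = 1
  t=11: active resources = [1], total = 1
Peak resource demand = 17

17


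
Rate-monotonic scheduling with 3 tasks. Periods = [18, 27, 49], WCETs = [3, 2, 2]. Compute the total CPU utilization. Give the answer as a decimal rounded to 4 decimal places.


Compute individual utilizations (exact fractions):
  Task 1: C/T = 3/18 = 1/6 (approx. 0.1667)
  Task 2: C/T = 2/27 (approx. 0.0741)
  Task 3: C/T = 2/49 (approx. 0.0408)
Total utilization U = 1/6 + 2/27 + 2/49 = 745/2646
Rounded to 4 decimal places: U = 0.2816
RM (Liu & Layland) bound for 3 tasks = 0.779763; compare with U = 745/2646 (approx. 0.281557)
U <= bound, so schedulable by RM sufficient condition.

0.2816


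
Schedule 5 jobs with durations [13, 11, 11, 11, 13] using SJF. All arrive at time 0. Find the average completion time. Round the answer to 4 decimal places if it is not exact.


SJF order (ascending): [11, 11, 11, 13, 13]
Completion times:
  Job 1: burst=11, C=11
  Job 2: burst=11, C=22
  Job 3: burst=11, C=33
  Job 4: burst=13, C=46
  Job 5: burst=13, C=59
Average completion = 171/5 = 34.2

34.2


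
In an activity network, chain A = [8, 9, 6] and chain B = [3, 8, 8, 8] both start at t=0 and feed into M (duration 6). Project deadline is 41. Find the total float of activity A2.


Forward pass: ES(A2) = sum of predecessors on chain A = 8
EF = ES + duration = 8 + 9 = 17
Backward pass: LF(M) = deadline = 41; LS(M) = 41 - 6 = 35
LF(A2) = LS(M) - sum(successors on chain A) = 35 - 6 = 29
LS = LF - duration = 29 - 9 = 20
Total float = LS - ES = 20 - 8 = 12

12


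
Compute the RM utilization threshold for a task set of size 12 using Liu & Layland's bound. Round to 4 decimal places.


Compute 2^(1/12) = 1.0594630944
Subtract 1: 1.0594630944 - 1 = 0.0594630944
Multiply by n: 12 * 0.0594630944 = 0.7135571328
Round to 4 dp: 0.7136

0.7136


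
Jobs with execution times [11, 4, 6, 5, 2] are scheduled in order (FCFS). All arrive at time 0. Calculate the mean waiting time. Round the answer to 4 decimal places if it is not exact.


FCFS order (as given): [11, 4, 6, 5, 2]
Waiting times:
  Job 1: wait = 0
  Job 2: wait = 11
  Job 3: wait = 15
  Job 4: wait = 21
  Job 5: wait = 26
Sum of waiting times = 73
Average waiting time = 73/5 = 14.6

14.6


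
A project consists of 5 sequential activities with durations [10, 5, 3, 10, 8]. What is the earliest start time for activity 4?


Activity 4 starts after activities 1 through 3 complete.
Predecessor durations: [10, 5, 3]
ES = 10 + 5 + 3 = 18

18


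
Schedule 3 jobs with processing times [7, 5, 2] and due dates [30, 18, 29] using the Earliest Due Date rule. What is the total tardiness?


Sort by due date (EDD order): [(5, 18), (2, 29), (7, 30)]
Compute completion times and tardiness:
  Job 1: p=5, d=18, C=5, tardiness=max(0,5-18)=0
  Job 2: p=2, d=29, C=7, tardiness=max(0,7-29)=0
  Job 3: p=7, d=30, C=14, tardiness=max(0,14-30)=0
Total tardiness = 0

0


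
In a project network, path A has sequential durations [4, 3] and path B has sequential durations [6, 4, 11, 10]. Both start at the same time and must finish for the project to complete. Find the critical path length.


Path A total = 4 + 3 = 7
Path B total = 6 + 4 + 11 + 10 = 31
Critical path = longest path = max(7, 31) = 31

31


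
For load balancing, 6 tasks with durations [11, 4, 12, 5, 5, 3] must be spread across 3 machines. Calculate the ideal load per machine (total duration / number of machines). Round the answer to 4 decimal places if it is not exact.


Total processing time = 11 + 4 + 12 + 5 + 5 + 3 = 40
Number of machines = 3
Ideal balanced load = 40 / 3 = 13.3333

13.3333


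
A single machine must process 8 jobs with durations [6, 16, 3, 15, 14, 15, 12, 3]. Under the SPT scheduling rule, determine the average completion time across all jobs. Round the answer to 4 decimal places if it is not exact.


Sort jobs by processing time (SPT order): [3, 3, 6, 12, 14, 15, 15, 16]
Compute completion times sequentially:
  Job 1: processing = 3, completes at 3
  Job 2: processing = 3, completes at 6
  Job 3: processing = 6, completes at 12
  Job 4: processing = 12, completes at 24
  Job 5: processing = 14, completes at 38
  Job 6: processing = 15, completes at 53
  Job 7: processing = 15, completes at 68
  Job 8: processing = 16, completes at 84
Sum of completion times = 288
Average completion time = 288/8 = 36.0

36.0


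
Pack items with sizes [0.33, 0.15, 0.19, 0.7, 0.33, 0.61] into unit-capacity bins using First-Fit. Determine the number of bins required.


Place items sequentially using First-Fit:
  Item 0.33 -> new Bin 1
  Item 0.15 -> Bin 1 (now 0.48)
  Item 0.19 -> Bin 1 (now 0.67)
  Item 0.7 -> new Bin 2
  Item 0.33 -> Bin 1 (now 1.0)
  Item 0.61 -> new Bin 3
Total bins used = 3

3


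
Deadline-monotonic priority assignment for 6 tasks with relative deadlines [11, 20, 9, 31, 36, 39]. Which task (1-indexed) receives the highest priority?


Sort tasks by relative deadline (ascending):
  Task 3: deadline = 9
  Task 1: deadline = 11
  Task 2: deadline = 20
  Task 4: deadline = 31
  Task 5: deadline = 36
  Task 6: deadline = 39
Priority order (highest first): [3, 1, 2, 4, 5, 6]
Highest priority task = 3

3


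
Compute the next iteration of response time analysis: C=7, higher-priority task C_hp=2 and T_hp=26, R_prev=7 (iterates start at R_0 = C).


R_next = C + ceil(R_prev / T_hp) * C_hp
ceil(7 / 26) = ceil(0.2692) = 1
Interference = 1 * 2 = 2
R_next = 7 + 2 = 9

9


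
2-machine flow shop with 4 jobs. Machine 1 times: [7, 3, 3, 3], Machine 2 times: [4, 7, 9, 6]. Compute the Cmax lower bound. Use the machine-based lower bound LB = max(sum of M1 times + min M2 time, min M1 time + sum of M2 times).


LB1 = sum(M1 times) + min(M2 times) = 16 + 4 = 20
LB2 = min(M1 times) + sum(M2 times) = 3 + 26 = 29
Lower bound = max(LB1, LB2) = max(20, 29) = 29

29


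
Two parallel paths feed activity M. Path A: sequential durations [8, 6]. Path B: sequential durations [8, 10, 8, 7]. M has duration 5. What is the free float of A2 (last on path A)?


ES(A2) = sum of predecessors on chain A = 8
EF(A2) = ES + duration = 8 + 6 = 14
Successor of A2 is M. ES(M) = max(sum(A), sum(B)) = max(14, 33) = 33
Free float = ES(successor) - EF(current) = 33 - 14 = 19

19


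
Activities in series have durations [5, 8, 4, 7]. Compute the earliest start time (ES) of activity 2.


Activity 2 starts after activities 1 through 1 complete.
Predecessor durations: [5]
ES = 5 = 5

5


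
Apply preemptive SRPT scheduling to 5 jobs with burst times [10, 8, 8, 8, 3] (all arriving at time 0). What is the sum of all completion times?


Since all jobs arrive at t=0, SRPT equals SPT ordering.
SPT order: [3, 8, 8, 8, 10]
Completion times:
  Job 1: p=3, C=3
  Job 2: p=8, C=11
  Job 3: p=8, C=19
  Job 4: p=8, C=27
  Job 5: p=10, C=37
Total completion time = 3 + 11 + 19 + 27 + 37 = 97

97


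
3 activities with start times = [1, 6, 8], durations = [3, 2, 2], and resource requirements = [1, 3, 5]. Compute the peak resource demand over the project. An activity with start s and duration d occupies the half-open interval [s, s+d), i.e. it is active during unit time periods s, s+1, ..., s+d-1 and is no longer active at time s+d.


Each activity i is active on [start_i, start_i + duration_i).
Compute total resource usage per time slot:
  t=0: active resources = [], total = 0
  t=1: active resources = [1], total = 1
  t=2: active resources = [1], total = 1
  t=3: active resources = [1], total = 1
  t=4: active resources = [], total = 0
  t=5: active resources = [], total = 0
  t=6: active resources = [3], total = 3
  t=7: active resources = [3], total = 3
  t=8: active resources = [5], total = 5
  t=9: active resources = [5], total = 5
Peak resource demand = 5

5
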